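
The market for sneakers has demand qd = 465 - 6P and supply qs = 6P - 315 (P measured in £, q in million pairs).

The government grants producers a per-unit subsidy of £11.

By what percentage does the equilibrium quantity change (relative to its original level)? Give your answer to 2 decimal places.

Solve the original market: 465 - 6P = 6P - 315, hence P = 65 and q = 75.
Since sellers receive the price plus the subsidy, the effective supply curve becomes qs = 6P - 249.
Clearing the new market: 465 - 6P = 6P - 249, so P = 59.5 and q = 108.
%Δq = (108 − 75) / 75 × 100 = +44.00%.

+44.00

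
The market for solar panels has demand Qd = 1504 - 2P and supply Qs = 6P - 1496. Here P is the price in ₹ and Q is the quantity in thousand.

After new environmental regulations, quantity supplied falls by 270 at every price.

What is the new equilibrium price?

Before the shock: 1504 - 2P = 6P - 1496 ⇒ 3000 = 8P ⇒ P = 375, Q = 754.
With the change applied: demand Qd = 1504 - 2P, supply Qs = 6P - 1766.
New equilibrium: 1504 - 2P = 6P - 1766 ⇒ 3270 = 8P ⇒ P = 408.75, Q = 686.5.

408.75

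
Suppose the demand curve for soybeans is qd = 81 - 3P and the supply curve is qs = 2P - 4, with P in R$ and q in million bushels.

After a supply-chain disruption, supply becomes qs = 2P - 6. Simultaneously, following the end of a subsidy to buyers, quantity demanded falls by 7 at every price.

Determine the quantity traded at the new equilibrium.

26

Solve the original market: 81 - 3P = 2P - 4, hence P = 17 and q = 30.
After the shift, demand is qd = 74 - 3P and supply is qs = 2P - 6.
Clearing the new market: 74 - 3P = 2P - 6, so P = 16 and q = 26.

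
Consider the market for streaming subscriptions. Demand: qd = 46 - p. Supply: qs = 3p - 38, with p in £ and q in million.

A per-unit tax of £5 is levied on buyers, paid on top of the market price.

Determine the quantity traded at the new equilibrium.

21.25

Initially, 46 - p = 3p - 38, so 84 = 4p and p = 21, q = 25.
Since buyers pay the price plus the tax, the effective demand curve becomes qd = 41 - p.
Setting them equal: 41 - p = 3p - 38 → 79 = 4p, so p = 19.75 and q = 21.25.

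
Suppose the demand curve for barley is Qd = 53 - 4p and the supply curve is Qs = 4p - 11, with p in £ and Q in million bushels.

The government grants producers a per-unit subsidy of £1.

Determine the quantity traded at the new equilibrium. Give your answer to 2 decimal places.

23.00

Before the shock: 53 - 4p = 4p - 11 ⇒ 64 = 8p ⇒ p = 8, Q = 21.
Since sellers receive the price plus the subsidy, the effective supply curve becomes Qs = 4p - 7.
Equate the new curves: 53 - 4p = 4p - 7, giving 60 = 8p, p = 7.5, Q = 23.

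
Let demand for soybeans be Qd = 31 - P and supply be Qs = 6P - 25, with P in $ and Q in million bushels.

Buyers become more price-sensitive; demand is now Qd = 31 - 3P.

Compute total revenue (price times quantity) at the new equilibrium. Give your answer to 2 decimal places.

Original equilibrium: 31 - P = 6P - 25 gives 56 = 7P, so P = 8 and Q = 23.
With the change applied: demand Qd = 31 - 3P, supply Qs = 6P - 25.
Equate the new curves: 31 - 3P = 6P - 25, giving 56 = 9P, P = 56/9 ≈ 6.2222, Q = 37/3 ≈ 12.3333.
New expenditure = 6.2222 × 12.3333 = 76.74.

76.74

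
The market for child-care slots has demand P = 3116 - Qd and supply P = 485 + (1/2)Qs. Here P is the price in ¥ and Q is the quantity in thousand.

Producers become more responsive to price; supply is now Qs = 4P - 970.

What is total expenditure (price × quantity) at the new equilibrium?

1878579.36

Initially, 3116 - P = 2P - 970, so 4086 = 3P and P = 1362, Q = 1754.
The new curves are Qd = 3116 - P (demand) and Qs = 4P - 970 (supply).
Equate the new curves: 3116 - P = 4P - 970, giving 4086 = 5P, P = 817.2, Q = 2298.8.
New expenditure = 817.2 × 2298.8 = 1878579.36.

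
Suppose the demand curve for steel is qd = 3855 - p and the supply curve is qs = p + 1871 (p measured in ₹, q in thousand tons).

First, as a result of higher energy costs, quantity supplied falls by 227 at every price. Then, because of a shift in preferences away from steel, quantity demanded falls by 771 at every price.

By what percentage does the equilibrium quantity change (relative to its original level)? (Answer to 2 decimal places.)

Solve the original market: 3855 - p = p + 1871, hence p = 992 and q = 2863.
The new curves are qd = 3084 - p (demand) and qs = p + 1644 (supply).
Setting them equal: 3084 - p = p + 1644 → 1440 = 2p, so p = 720 and q = 2364.
%Δq = (2364 − 2863) / 2863 × 100 = -17.43%.

-17.43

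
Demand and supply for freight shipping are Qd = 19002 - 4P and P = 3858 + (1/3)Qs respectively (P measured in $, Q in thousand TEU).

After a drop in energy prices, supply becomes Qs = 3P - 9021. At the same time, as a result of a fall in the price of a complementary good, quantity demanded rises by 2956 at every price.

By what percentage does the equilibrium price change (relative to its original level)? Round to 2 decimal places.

+1.32

Initially, 19002 - 4P = 3P - 11574, so 30576 = 7P and P = 4368, Q = 1530.
After the shift, demand is Qd = 21958 - 4P and supply is Qs = 3P - 9021.
New equilibrium: 21958 - 4P = 3P - 9021 ⇒ 30979 = 7P ⇒ P = 30979/7 ≈ 4425.5714, Q = 29790/7 ≈ 4255.7143.
%ΔP = (4425.5714 − 4368) / 4368 × 100 = +1.32%.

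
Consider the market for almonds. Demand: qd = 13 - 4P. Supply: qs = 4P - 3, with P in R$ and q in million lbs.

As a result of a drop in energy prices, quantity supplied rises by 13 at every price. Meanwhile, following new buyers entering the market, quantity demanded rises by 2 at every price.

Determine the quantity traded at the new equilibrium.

Initially, 13 - 4P = 4P - 3, so 16 = 8P and P = 2, q = 5.
With the change applied: demand qd = 15 - 4P, supply qs = 4P + 10.
Setting them equal: 15 - 4P = 4P + 10 → 5 = 8P, so P = 0.625 and q = 12.5.

12.5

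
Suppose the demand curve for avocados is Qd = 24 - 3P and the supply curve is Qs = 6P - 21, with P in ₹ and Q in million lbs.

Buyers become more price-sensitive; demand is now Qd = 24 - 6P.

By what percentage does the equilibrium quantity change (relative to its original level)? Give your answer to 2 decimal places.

Initially, 24 - 3P = 6P - 21, so 45 = 9P and P = 5, Q = 9.
With the change applied: demand Qd = 24 - 6P, supply Qs = 6P - 21.
Clearing the new market: 24 - 6P = 6P - 21, so P = 3.75 and Q = 1.5.
%ΔQ = (1.5 − 9) / 9 × 100 = -83.33%.

-83.33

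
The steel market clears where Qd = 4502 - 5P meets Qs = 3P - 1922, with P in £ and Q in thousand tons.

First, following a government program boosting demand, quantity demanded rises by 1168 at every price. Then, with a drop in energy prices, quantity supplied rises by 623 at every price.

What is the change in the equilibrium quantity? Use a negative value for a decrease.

+827.375

Initially, 4502 - 5P = 3P - 1922, so 6424 = 8P and P = 803, Q = 487.
The new curves are Qd = 5670 - 5P (demand) and Qs = 3P - 1299 (supply).
Setting them equal: 5670 - 5P = 3P - 1299 → 6969 = 8P, so P = 871.125 and Q = 1314.375.
ΔQ = 1314.375 − 487 = +827.375.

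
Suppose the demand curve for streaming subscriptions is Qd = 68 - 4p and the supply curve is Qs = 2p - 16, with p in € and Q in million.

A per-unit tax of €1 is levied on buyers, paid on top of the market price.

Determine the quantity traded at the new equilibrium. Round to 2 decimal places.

10.67

Initially, 68 - 4p = 2p - 16, so 84 = 6p and p = 14, Q = 12.
Since buyers pay the price plus the tax, the effective demand curve becomes Qd = 64 - 4p.
Clearing the new market: 64 - 4p = 2p - 16, so p = 40/3 ≈ 13.3333 and Q = 32/3 ≈ 10.6667.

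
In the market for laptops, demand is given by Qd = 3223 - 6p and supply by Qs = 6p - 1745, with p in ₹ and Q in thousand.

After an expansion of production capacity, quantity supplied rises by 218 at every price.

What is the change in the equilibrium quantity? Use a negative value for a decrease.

Solve the original market: 3223 - 6p = 6p - 1745, hence p = 414 and Q = 739.
The shock moves the curves to Qd = 3223 - 6p and Qs = 6p - 1527.
New equilibrium: 3223 - 6p = 6p - 1527 ⇒ 4750 = 12p ⇒ p = 2375/6 ≈ 395.8333, Q = 848.
ΔQ = 848 − 739 = +109.

+109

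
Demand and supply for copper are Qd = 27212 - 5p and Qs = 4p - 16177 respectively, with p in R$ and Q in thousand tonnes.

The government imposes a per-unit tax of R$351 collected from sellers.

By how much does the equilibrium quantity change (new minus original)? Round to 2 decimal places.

-780.00

Initially, 27212 - 5p = 4p - 16177, so 43389 = 9p and p = 4821, Q = 3107.
Since sellers keep the price net of the tax, the effective supply curve becomes Qs = 4p - 17581.
Setting them equal: 27212 - 5p = 4p - 17581 → 44793 = 9p, so p = 4977 and Q = 2327.
ΔQ = 2327 − 3107 = -780.00.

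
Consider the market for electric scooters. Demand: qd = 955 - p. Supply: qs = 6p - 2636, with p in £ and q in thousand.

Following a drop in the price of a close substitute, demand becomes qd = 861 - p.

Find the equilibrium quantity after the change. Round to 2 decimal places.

Original equilibrium: 955 - p = 6p - 2636 gives 3591 = 7p, so p = 513 and q = 442.
After the shift, demand is qd = 861 - p and supply is qs = 6p - 2636.
Clearing the new market: 861 - p = 6p - 2636, so p = 3497/7 ≈ 499.5714 and q = 2530/7 ≈ 361.4286.

361.43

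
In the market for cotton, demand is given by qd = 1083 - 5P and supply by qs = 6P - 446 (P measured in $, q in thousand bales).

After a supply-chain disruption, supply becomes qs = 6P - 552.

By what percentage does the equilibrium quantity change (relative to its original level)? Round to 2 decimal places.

-12.42

Initially, 1083 - 5P = 6P - 446, so 1529 = 11P and P = 139, q = 388.
After the shift, demand is qd = 1083 - 5P and supply is qs = 6P - 552.
Clearing the new market: 1083 - 5P = 6P - 552, so P = 1635/11 ≈ 148.6364 and q = 3738/11 ≈ 339.8182.
%Δq = (339.8182 − 388) / 388 × 100 = -12.42%.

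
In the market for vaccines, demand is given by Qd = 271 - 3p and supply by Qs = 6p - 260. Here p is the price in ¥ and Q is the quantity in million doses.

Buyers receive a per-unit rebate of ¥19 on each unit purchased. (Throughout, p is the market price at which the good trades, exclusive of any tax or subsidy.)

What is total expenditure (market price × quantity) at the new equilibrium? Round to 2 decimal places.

8624.00

Before the shock: 271 - 3p = 6p - 260 ⇒ 531 = 9p ⇒ p = 59, Q = 94.
Since buyers' out-of-pocket price is the market price minus the rebate, the effective demand curve becomes Qd = 328 - 3p.
Equate the new curves: 328 - 3p = 6p - 260, giving 588 = 9p, p = 196/3 ≈ 65.3333, Q = 132.
New expenditure = 65.3333 × 132 = 8624.00.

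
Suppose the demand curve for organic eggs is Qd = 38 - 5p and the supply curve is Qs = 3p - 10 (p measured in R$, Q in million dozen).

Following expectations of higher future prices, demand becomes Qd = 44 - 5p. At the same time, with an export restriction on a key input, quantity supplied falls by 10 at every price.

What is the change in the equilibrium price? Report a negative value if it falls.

Before the shock: 38 - 5p = 3p - 10 ⇒ 48 = 8p ⇒ p = 6, Q = 8.
With the change applied: demand Qd = 44 - 5p, supply Qs = 3p - 20.
New equilibrium: 44 - 5p = 3p - 20 ⇒ 64 = 8p ⇒ p = 8, Q = 4.
Δp = 8 − 6 = +2.

+2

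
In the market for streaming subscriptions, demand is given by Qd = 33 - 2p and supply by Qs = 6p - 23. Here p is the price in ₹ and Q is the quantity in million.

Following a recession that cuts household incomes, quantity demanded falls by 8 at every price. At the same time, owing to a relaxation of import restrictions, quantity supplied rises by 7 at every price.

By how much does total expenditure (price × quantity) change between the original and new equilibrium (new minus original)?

Original equilibrium: 33 - 2p = 6p - 23 gives 56 = 8p, so p = 7 and Q = 19.
The new curves are Qd = 25 - 2p (demand) and Qs = 6p - 16 (supply).
Setting them equal: 25 - 2p = 6p - 16 → 41 = 8p, so p = 5.125 and Q = 14.75.
Expenditure moves from 7×19 = 133 to 5.125×14.75 = 75.59375; change = -57.40625.

-57.40625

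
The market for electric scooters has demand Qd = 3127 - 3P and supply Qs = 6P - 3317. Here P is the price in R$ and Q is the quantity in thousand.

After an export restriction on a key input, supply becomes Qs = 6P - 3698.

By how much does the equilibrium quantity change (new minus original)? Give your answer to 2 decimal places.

-127.00

Solve the original market: 3127 - 3P = 6P - 3317, hence P = 716 and Q = 979.
With the change applied: demand Qd = 3127 - 3P, supply Qs = 6P - 3698.
Clearing the new market: 3127 - 3P = 6P - 3698, so P = 2275/3 ≈ 758.3333 and Q = 852.
ΔQ = 852 − 979 = -127.00.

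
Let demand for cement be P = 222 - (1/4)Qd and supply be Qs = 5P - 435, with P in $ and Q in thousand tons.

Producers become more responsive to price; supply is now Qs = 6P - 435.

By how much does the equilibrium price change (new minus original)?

Before the shock: 888 - 4P = 5P - 435 ⇒ 1323 = 9P ⇒ P = 147, Q = 300.
With the change applied: demand Qd = 888 - 4P, supply Qs = 6P - 435.
Clearing the new market: 888 - 4P = 6P - 435, so P = 132.3 and Q = 358.8.
ΔP = 132.3 − 147 = -14.7.

-14.7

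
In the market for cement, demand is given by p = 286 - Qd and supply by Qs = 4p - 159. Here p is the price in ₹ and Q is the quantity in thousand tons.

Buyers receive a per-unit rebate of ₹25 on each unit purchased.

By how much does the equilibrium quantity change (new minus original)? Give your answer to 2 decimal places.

Initially, 286 - p = 4p - 159, so 445 = 5p and p = 89, Q = 197.
Since buyers' out-of-pocket price is the market price minus the rebate, the effective demand curve becomes Qd = 311 - p.
Setting them equal: 311 - p = 4p - 159 → 470 = 5p, so p = 94 and Q = 217.
ΔQ = 217 − 197 = +20.00.

+20.00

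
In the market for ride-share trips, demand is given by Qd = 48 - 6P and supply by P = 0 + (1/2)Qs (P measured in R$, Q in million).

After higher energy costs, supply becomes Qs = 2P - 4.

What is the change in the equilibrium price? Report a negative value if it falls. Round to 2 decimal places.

+0.50

Original equilibrium: 48 - 6P = 2P gives 48 = 8P, so P = 6 and Q = 12.
After the shift, demand is Qd = 48 - 6P and supply is Qs = 2P - 4.
Equate the new curves: 48 - 6P = 2P - 4, giving 52 = 8P, P = 6.5, Q = 9.
ΔP = 6.5 − 6 = +0.50.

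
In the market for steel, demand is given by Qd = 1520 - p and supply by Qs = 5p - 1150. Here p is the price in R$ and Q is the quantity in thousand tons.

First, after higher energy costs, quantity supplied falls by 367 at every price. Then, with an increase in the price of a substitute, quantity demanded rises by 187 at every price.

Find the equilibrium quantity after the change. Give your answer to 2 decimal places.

1169.67

Original equilibrium: 1520 - p = 5p - 1150 gives 2670 = 6p, so p = 445 and Q = 1075.
With the change applied: demand Qd = 1707 - p, supply Qs = 5p - 1517.
Clearing the new market: 1707 - p = 5p - 1517, so p = 1612/3 ≈ 537.3333 and Q = 3509/3 ≈ 1169.6667.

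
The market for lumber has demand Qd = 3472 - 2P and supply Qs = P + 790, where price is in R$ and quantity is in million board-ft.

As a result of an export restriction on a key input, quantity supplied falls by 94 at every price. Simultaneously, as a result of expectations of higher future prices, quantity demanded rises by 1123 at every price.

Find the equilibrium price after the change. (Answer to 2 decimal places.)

Original equilibrium: 3472 - 2P = P + 790 gives 2682 = 3P, so P = 894 and Q = 1684.
The shock moves the curves to Qd = 4595 - 2P and Qs = P + 696.
Clearing the new market: 4595 - 2P = P + 696, so P = 3899/3 ≈ 1299.6667 and Q = 5987/3 ≈ 1995.6667.

1299.67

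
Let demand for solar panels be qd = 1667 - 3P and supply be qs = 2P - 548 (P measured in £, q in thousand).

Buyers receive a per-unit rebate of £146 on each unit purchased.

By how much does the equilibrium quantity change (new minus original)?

Original equilibrium: 1667 - 3P = 2P - 548 gives 2215 = 5P, so P = 443 and q = 338.
Since buyers' out-of-pocket price is the market price minus the rebate, the effective demand curve becomes qd = 2105 - 3P.
New equilibrium: 2105 - 3P = 2P - 548 ⇒ 2653 = 5P ⇒ P = 530.6, q = 513.2.
Δq = 513.2 − 338 = +175.2.

+175.2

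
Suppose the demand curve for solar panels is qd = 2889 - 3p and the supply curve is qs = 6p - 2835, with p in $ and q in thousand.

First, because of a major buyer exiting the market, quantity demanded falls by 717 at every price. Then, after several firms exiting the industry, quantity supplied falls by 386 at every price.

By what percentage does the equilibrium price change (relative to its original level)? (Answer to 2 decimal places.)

Before the shock: 2889 - 3p = 6p - 2835 ⇒ 5724 = 9p ⇒ p = 636, q = 981.
With the change applied: demand qd = 2172 - 3p, supply qs = 6p - 3221.
Equate the new curves: 2172 - 3p = 6p - 3221, giving 5393 = 9p, p = 5393/9 ≈ 599.2222, q = 1123/3 ≈ 374.3333.
%Δp = (599.2222 − 636) / 636 × 100 = -5.78%.

-5.78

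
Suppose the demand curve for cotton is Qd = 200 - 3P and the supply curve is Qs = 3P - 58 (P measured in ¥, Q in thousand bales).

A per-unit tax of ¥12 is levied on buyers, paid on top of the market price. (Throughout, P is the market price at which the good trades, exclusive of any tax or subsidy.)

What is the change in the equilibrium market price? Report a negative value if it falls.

Solve the original market: 200 - 3P = 3P - 58, hence P = 43 and Q = 71.
Since buyers pay the price plus the tax, the effective demand curve becomes Qd = 164 - 3P.
Equate the new curves: 164 - 3P = 3P - 58, giving 222 = 6P, P = 37, Q = 53.
ΔP = 37 − 43 = -6.

-6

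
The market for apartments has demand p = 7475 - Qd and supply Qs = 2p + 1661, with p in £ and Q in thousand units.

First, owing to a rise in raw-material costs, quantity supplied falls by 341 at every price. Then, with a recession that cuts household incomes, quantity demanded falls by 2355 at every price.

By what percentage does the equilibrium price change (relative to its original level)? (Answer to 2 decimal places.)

-34.64

Before the shock: 7475 - p = 2p + 1661 ⇒ 5814 = 3p ⇒ p = 1938, Q = 5537.
With the change applied: demand Qd = 5120 - p, supply Qs = 2p + 1320.
New equilibrium: 5120 - p = 2p + 1320 ⇒ 3800 = 3p ⇒ p = 3800/3 ≈ 1266.6667, Q = 11560/3 ≈ 3853.3333.
%Δp = (1266.6667 − 1938) / 1938 × 100 = -34.64%.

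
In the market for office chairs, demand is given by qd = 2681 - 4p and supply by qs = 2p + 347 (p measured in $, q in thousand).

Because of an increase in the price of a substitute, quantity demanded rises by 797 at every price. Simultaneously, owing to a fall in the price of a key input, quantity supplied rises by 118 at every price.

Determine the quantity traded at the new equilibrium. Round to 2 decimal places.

1469.33

Before the shock: 2681 - 4p = 2p + 347 ⇒ 2334 = 6p ⇒ p = 389, q = 1125.
With the change applied: demand qd = 3478 - 4p, supply qs = 2p + 465.
New equilibrium: 3478 - 4p = 2p + 465 ⇒ 3013 = 6p ⇒ p = 3013/6 ≈ 502.1667, q = 4408/3 ≈ 1469.3333.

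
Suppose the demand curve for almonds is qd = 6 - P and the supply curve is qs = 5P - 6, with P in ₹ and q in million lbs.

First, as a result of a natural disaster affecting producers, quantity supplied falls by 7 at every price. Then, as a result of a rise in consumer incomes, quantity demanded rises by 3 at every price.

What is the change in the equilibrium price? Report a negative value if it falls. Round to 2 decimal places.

+1.67

Before the shock: 6 - P = 5P - 6 ⇒ 12 = 6P ⇒ P = 2, q = 4.
After the shift, demand is qd = 9 - P and supply is qs = 5P - 13.
Equate the new curves: 9 - P = 5P - 13, giving 22 = 6P, P = 11/3 ≈ 3.6667, q = 16/3 ≈ 5.3333.
ΔP = 3.6667 − 2 = +1.67.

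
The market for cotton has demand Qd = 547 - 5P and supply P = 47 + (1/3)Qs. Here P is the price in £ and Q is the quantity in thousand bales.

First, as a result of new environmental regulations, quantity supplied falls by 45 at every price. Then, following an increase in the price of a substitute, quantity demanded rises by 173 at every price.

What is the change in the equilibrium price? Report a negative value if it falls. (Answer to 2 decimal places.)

Original equilibrium: 547 - 5P = 3P - 141 gives 688 = 8P, so P = 86 and Q = 117.
The shock moves the curves to Qd = 720 - 5P and Qs = 3P - 186.
Setting them equal: 720 - 5P = 3P - 186 → 906 = 8P, so P = 113.25 and Q = 153.75.
ΔP = 113.25 − 86 = +27.25.

+27.25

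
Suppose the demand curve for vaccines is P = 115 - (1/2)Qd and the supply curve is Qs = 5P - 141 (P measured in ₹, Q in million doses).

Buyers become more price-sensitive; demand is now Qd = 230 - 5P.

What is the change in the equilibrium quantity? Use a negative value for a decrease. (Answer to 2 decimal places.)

Solve the original market: 230 - 2P = 5P - 141, hence P = 53 and Q = 124.
With the change applied: demand Qd = 230 - 5P, supply Qs = 5P - 141.
Clearing the new market: 230 - 5P = 5P - 141, so P = 37.1 and Q = 44.5.
ΔQ = 44.5 − 124 = -79.50.

-79.50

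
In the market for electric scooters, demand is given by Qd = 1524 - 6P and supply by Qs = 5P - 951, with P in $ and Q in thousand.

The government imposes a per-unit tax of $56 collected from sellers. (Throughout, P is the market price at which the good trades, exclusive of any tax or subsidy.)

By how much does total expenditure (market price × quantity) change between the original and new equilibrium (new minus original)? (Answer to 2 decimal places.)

Initially, 1524 - 6P = 5P - 951, so 2475 = 11P and P = 225, Q = 174.
Since sellers keep the price net of the tax, the effective supply curve becomes Qs = 5P - 1231.
Setting them equal: 1524 - 6P = 5P - 1231 → 2755 = 11P, so P = 2755/11 ≈ 250.4545 and Q = 234/11 ≈ 21.2727.
Expenditure moves from 225×174 = 39150 to 250.4545×21.2727 = 5327.8512; change = -33822.15.

-33822.15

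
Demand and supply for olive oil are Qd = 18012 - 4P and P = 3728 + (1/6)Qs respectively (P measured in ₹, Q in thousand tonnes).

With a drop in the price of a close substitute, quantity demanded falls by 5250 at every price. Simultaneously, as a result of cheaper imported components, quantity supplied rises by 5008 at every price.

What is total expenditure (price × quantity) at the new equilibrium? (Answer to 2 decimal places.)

Original equilibrium: 18012 - 4P = 6P - 22368 gives 40380 = 10P, so P = 4038 and Q = 1860.
With the change applied: demand Qd = 12762 - 4P, supply Qs = 6P - 17360.
Clearing the new market: 12762 - 4P = 6P - 17360, so P = 3012.2 and Q = 713.2.
New expenditure = 3012.2 × 713.2 = 2148301.04.

2148301.04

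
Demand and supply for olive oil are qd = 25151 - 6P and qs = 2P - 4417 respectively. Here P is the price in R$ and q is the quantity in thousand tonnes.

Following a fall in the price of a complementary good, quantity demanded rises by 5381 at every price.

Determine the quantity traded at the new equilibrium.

Original equilibrium: 25151 - 6P = 2P - 4417 gives 29568 = 8P, so P = 3696 and q = 2975.
With the change applied: demand qd = 30532 - 6P, supply qs = 2P - 4417.
Equate the new curves: 30532 - 6P = 2P - 4417, giving 34949 = 8P, P = 4368.625, q = 4320.25.

4320.25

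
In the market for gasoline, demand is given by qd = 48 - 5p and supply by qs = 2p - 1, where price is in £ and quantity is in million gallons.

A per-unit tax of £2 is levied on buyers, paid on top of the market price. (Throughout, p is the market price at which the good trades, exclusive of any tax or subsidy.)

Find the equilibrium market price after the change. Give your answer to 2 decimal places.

5.57

Solve the original market: 48 - 5p = 2p - 1, hence p = 7 and q = 13.
Since buyers pay the price plus the tax, the effective demand curve becomes qd = 38 - 5p.
Equate the new curves: 38 - 5p = 2p - 1, giving 39 = 7p, p = 39/7 ≈ 5.5714, q = 71/7 ≈ 10.1429.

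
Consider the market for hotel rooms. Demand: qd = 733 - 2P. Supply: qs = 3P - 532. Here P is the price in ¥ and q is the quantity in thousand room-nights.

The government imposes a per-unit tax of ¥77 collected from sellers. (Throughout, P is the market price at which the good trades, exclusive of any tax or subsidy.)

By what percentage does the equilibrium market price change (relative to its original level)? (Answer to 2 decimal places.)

+18.26

Before the shock: 733 - 2P = 3P - 532 ⇒ 1265 = 5P ⇒ P = 253, q = 227.
Since sellers keep the price net of the tax, the effective supply curve becomes qs = 3P - 763.
Setting them equal: 733 - 2P = 3P - 763 → 1496 = 5P, so P = 299.2 and q = 134.6.
%ΔP = (299.2 − 253) / 253 × 100 = +18.26%.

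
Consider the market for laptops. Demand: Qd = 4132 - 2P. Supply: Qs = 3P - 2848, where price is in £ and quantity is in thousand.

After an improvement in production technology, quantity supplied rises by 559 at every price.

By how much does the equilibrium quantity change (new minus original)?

+223.6

Original equilibrium: 4132 - 2P = 3P - 2848 gives 6980 = 5P, so P = 1396 and Q = 1340.
The shock moves the curves to Qd = 4132 - 2P and Qs = 3P - 2289.
Setting them equal: 4132 - 2P = 3P - 2289 → 6421 = 5P, so P = 1284.2 and Q = 1563.6.
ΔQ = 1563.6 − 1340 = +223.6.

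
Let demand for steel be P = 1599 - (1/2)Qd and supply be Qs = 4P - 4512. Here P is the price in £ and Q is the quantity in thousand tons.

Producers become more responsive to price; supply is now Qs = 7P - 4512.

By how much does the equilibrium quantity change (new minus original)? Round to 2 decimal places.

Initially, 3198 - 2P = 4P - 4512, so 7710 = 6P and P = 1285, Q = 628.
After the shift, demand is Qd = 3198 - 2P and supply is Qs = 7P - 4512.
Clearing the new market: 3198 - 2P = 7P - 4512, so P = 2570/3 ≈ 856.6667 and Q = 4454/3 ≈ 1484.6667.
ΔQ = 1484.6667 − 628 = +856.67.

+856.67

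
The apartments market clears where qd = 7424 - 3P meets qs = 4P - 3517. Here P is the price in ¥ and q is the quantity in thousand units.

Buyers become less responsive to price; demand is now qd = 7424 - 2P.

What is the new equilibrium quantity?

3777

Original equilibrium: 7424 - 3P = 4P - 3517 gives 10941 = 7P, so P = 1563 and q = 2735.
After the shift, demand is qd = 7424 - 2P and supply is qs = 4P - 3517.
Equate the new curves: 7424 - 2P = 4P - 3517, giving 10941 = 6P, P = 1823.5, q = 3777.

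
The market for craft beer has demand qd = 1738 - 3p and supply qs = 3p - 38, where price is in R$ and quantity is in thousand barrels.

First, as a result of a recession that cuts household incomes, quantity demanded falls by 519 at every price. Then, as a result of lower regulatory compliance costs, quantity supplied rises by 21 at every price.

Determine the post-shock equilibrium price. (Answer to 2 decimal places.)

206.00

Before the shock: 1738 - 3p = 3p - 38 ⇒ 1776 = 6p ⇒ p = 296, q = 850.
The shock moves the curves to qd = 1219 - 3p and qs = 3p - 17.
Equate the new curves: 1219 - 3p = 3p - 17, giving 1236 = 6p, p = 206, q = 601.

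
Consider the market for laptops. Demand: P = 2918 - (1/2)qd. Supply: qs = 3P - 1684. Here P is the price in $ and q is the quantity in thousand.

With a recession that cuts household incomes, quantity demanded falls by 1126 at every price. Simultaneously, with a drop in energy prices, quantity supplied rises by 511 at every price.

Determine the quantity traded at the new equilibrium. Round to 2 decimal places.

Initially, 5836 - 2P = 3P - 1684, so 7520 = 5P and P = 1504, q = 2828.
The new curves are qd = 4710 - 2P (demand) and qs = 3P - 1173 (supply).
Setting them equal: 4710 - 2P = 3P - 1173 → 5883 = 5P, so P = 1176.6 and q = 2356.8.

2356.80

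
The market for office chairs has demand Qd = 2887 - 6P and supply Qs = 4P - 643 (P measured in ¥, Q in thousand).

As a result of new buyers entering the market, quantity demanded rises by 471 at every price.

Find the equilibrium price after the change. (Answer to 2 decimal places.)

Original equilibrium: 2887 - 6P = 4P - 643 gives 3530 = 10P, so P = 353 and Q = 769.
The shock moves the curves to Qd = 3358 - 6P and Qs = 4P - 643.
Clearing the new market: 3358 - 6P = 4P - 643, so P = 400.1 and Q = 957.4.

400.10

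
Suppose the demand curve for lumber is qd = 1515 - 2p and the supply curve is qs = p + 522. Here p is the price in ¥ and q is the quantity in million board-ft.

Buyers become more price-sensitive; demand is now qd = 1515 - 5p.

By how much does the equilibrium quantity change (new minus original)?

Solve the original market: 1515 - 2p = p + 522, hence p = 331 and q = 853.
The shock moves the curves to qd = 1515 - 5p and qs = p + 522.
Equate the new curves: 1515 - 5p = p + 522, giving 993 = 6p, p = 165.5, q = 687.5.
Δq = 687.5 − 853 = -165.5.

-165.5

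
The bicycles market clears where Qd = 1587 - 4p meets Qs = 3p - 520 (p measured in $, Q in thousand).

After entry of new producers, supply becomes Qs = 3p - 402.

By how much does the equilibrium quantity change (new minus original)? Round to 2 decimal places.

Original equilibrium: 1587 - 4p = 3p - 520 gives 2107 = 7p, so p = 301 and Q = 383.
After the shift, demand is Qd = 1587 - 4p and supply is Qs = 3p - 402.
Clearing the new market: 1587 - 4p = 3p - 402, so p = 1989/7 ≈ 284.1429 and Q = 3153/7 ≈ 450.4286.
ΔQ = 450.4286 − 383 = +67.43.

+67.43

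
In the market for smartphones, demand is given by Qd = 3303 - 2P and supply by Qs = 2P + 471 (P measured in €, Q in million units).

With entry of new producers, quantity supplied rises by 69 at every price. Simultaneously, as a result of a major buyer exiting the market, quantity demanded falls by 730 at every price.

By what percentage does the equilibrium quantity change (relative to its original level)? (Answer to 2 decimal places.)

-17.51

Initially, 3303 - 2P = 2P + 471, so 2832 = 4P and P = 708, Q = 1887.
The shock moves the curves to Qd = 2573 - 2P and Qs = 2P + 540.
Clearing the new market: 2573 - 2P = 2P + 540, so P = 508.25 and Q = 1556.5.
%ΔQ = (1556.5 − 1887) / 1887 × 100 = -17.51%.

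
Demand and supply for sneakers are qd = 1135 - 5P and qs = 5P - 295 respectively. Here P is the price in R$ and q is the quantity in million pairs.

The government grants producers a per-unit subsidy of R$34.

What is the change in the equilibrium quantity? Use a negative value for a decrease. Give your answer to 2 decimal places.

Before the shock: 1135 - 5P = 5P - 295 ⇒ 1430 = 10P ⇒ P = 143, q = 420.
Since sellers receive the price plus the subsidy, the effective supply curve becomes qs = 5P - 125.
Clearing the new market: 1135 - 5P = 5P - 125, so P = 126 and q = 505.
Δq = 505 − 420 = +85.00.

+85.00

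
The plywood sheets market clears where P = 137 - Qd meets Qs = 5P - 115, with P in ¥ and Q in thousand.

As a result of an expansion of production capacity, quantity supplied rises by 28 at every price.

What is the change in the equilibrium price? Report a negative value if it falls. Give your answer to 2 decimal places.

-4.67

Before the shock: 137 - P = 5P - 115 ⇒ 252 = 6P ⇒ P = 42, Q = 95.
With the change applied: demand Qd = 137 - P, supply Qs = 5P - 87.
Equate the new curves: 137 - P = 5P - 87, giving 224 = 6P, P = 112/3 ≈ 37.3333, Q = 299/3 ≈ 99.6667.
ΔP = 37.3333 − 42 = -4.67.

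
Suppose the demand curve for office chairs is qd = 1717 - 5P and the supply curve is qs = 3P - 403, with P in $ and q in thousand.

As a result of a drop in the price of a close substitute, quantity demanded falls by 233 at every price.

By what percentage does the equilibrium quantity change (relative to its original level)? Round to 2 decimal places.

Original equilibrium: 1717 - 5P = 3P - 403 gives 2120 = 8P, so P = 265 and q = 392.
The new curves are qd = 1484 - 5P (demand) and qs = 3P - 403 (supply).
New equilibrium: 1484 - 5P = 3P - 403 ⇒ 1887 = 8P ⇒ P = 235.875, q = 304.625.
%Δq = (304.625 − 392) / 392 × 100 = -22.29%.

-22.29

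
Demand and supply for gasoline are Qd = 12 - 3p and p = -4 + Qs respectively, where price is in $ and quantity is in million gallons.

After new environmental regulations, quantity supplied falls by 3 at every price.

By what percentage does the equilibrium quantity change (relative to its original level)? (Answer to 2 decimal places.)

-37.50

Solve the original market: 12 - 3p = p + 4, hence p = 2 and Q = 6.
After the shift, demand is Qd = 12 - 3p and supply is Qs = p + 1.
Equate the new curves: 12 - 3p = p + 1, giving 11 = 4p, p = 2.75, Q = 3.75.
%ΔQ = (3.75 − 6) / 6 × 100 = -37.50%.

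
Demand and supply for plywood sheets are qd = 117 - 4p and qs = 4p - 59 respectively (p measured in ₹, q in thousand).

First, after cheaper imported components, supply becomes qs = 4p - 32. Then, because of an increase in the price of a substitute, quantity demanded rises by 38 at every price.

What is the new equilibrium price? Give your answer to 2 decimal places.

Original equilibrium: 117 - 4p = 4p - 59 gives 176 = 8p, so p = 22 and q = 29.
With the change applied: demand qd = 155 - 4p, supply qs = 4p - 32.
Setting them equal: 155 - 4p = 4p - 32 → 187 = 8p, so p = 23.375 and q = 61.5.

23.38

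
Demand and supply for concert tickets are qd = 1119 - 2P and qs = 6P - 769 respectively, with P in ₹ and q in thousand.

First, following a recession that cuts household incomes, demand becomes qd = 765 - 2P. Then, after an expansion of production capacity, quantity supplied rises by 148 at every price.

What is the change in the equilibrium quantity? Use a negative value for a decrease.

-228.5

Initially, 1119 - 2P = 6P - 769, so 1888 = 8P and P = 236, q = 647.
After the shift, demand is qd = 765 - 2P and supply is qs = 6P - 621.
New equilibrium: 765 - 2P = 6P - 621 ⇒ 1386 = 8P ⇒ P = 173.25, q = 418.5.
Δq = 418.5 − 647 = -228.5.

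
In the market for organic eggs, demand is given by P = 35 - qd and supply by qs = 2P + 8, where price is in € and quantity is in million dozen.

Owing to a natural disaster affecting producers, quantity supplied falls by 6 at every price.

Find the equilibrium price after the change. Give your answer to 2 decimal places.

Initially, 35 - P = 2P + 8, so 27 = 3P and P = 9, q = 26.
With the change applied: demand qd = 35 - P, supply qs = 2P + 2.
Equate the new curves: 35 - P = 2P + 2, giving 33 = 3P, P = 11, q = 24.

11.00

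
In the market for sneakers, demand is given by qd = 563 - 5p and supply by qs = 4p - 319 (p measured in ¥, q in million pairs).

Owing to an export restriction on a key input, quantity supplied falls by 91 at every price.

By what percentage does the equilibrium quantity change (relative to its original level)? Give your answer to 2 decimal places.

Initially, 563 - 5p = 4p - 319, so 882 = 9p and p = 98, q = 73.
After the shift, demand is qd = 563 - 5p and supply is qs = 4p - 410.
Setting them equal: 563 - 5p = 4p - 410 → 973 = 9p, so p = 973/9 ≈ 108.1111 and q = 202/9 ≈ 22.4444.
%Δq = (22.4444 − 73) / 73 × 100 = -69.25%.

-69.25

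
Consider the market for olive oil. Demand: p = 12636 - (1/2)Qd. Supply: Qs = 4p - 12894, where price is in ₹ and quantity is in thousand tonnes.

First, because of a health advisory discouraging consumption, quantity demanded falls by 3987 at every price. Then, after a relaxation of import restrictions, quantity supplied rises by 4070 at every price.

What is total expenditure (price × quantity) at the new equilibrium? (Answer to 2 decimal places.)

Original equilibrium: 25272 - 2p = 4p - 12894 gives 38166 = 6p, so p = 6361 and Q = 12550.
The new curves are Qd = 21285 - 2p (demand) and Qs = 4p - 8824 (supply).
Setting them equal: 21285 - 2p = 4p - 8824 → 30109 = 6p, so p = 30109/6 ≈ 5018.1667 and Q = 33746/3 ≈ 11248.6667.
New expenditure = 5018.1667 × 11248.6667 = 56447684.11.

56447684.11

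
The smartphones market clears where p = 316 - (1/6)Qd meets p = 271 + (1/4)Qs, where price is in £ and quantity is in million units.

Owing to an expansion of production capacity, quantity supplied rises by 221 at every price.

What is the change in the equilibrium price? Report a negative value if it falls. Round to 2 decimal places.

-22.10

Before the shock: 1896 - 6p = 4p - 1084 ⇒ 2980 = 10p ⇒ p = 298, Q = 108.
The shock moves the curves to Qd = 1896 - 6p and Qs = 4p - 863.
New equilibrium: 1896 - 6p = 4p - 863 ⇒ 2759 = 10p ⇒ p = 275.9, Q = 240.6.
Δp = 275.9 − 298 = -22.10.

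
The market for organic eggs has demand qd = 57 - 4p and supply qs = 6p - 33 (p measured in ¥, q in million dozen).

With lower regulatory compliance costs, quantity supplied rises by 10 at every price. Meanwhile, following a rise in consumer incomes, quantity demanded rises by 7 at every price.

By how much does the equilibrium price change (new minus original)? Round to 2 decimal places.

-0.30

Solve the original market: 57 - 4p = 6p - 33, hence p = 9 and q = 21.
After the shift, demand is qd = 64 - 4p and supply is qs = 6p - 23.
New equilibrium: 64 - 4p = 6p - 23 ⇒ 87 = 10p ⇒ p = 8.7, q = 29.2.
Δp = 8.7 − 9 = -0.30.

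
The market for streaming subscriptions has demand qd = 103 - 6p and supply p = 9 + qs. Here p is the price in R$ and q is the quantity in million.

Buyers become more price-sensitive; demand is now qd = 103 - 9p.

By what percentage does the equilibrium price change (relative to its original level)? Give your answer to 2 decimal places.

-30.00

Before the shock: 103 - 6p = p - 9 ⇒ 112 = 7p ⇒ p = 16, q = 7.
The shock moves the curves to qd = 103 - 9p and qs = p - 9.
Equate the new curves: 103 - 9p = p - 9, giving 112 = 10p, p = 11.2, q = 2.2.
%Δp = (11.2 − 16) / 16 × 100 = -30.00%.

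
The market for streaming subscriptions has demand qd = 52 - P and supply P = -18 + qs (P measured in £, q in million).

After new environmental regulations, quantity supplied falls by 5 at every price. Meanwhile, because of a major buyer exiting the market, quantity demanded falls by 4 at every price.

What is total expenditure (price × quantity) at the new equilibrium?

533.75

Solve the original market: 52 - P = P + 18, hence P = 17 and q = 35.
After the shift, demand is qd = 48 - P and supply is qs = P + 13.
New equilibrium: 48 - P = P + 13 ⇒ 35 = 2P ⇒ P = 17.5, q = 30.5.
New expenditure = 17.5 × 30.5 = 533.75.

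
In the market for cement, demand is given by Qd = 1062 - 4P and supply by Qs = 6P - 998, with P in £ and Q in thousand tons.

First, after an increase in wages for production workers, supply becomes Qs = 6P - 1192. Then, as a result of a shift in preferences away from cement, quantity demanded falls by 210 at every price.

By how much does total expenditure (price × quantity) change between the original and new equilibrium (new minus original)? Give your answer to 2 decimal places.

Solve the original market: 1062 - 4P = 6P - 998, hence P = 206 and Q = 238.
With the change applied: demand Qd = 852 - 4P, supply Qs = 6P - 1192.
New equilibrium: 852 - 4P = 6P - 1192 ⇒ 2044 = 10P ⇒ P = 204.4, Q = 34.4.
Expenditure moves from 206×238 = 49028 to 204.4×34.4 = 7031.36; change = -41996.64.

-41996.64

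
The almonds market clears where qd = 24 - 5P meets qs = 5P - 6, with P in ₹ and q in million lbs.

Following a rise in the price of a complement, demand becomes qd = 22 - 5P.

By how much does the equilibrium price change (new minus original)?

-0.2

Solve the original market: 24 - 5P = 5P - 6, hence P = 3 and q = 9.
The shock moves the curves to qd = 22 - 5P and qs = 5P - 6.
Clearing the new market: 22 - 5P = 5P - 6, so P = 2.8 and q = 8.
ΔP = 2.8 − 3 = -0.2.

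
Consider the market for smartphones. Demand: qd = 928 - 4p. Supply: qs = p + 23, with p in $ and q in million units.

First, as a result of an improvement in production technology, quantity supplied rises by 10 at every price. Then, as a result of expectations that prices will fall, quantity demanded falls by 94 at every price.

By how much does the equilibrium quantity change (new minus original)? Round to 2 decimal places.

Original equilibrium: 928 - 4p = p + 23 gives 905 = 5p, so p = 181 and q = 204.
The shock moves the curves to qd = 834 - 4p and qs = p + 33.
Setting them equal: 834 - 4p = p + 33 → 801 = 5p, so p = 160.2 and q = 193.2.
Δq = 193.2 − 204 = -10.80.

-10.80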